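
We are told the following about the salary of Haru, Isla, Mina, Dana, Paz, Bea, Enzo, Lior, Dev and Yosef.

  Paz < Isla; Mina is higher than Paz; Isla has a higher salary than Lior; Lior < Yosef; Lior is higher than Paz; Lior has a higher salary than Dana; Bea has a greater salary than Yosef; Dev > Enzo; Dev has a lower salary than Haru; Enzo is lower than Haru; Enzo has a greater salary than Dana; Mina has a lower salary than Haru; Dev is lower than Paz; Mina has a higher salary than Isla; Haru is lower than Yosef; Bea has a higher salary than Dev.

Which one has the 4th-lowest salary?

Paz

Chaining the given pairs: Dana < Enzo < Dev < Paz < Lior < Isla < Mina < Haru < Yosef < Bea.
Counting 4 from the smallest end gives Paz.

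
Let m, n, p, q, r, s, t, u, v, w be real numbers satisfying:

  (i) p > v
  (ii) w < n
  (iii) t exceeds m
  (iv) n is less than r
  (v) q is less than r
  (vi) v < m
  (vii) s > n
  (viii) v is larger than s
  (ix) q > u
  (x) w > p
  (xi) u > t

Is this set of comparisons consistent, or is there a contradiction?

We have v < p stated directly, yet also p < w < n < s < v by chaining the others — so p < v. Contradiction.

inconsistent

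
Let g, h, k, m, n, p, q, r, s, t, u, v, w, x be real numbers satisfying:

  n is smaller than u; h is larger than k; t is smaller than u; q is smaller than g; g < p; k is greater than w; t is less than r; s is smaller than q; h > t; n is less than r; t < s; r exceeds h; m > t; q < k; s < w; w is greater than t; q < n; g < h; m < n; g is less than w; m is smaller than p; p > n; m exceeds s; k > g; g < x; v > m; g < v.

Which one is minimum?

t

Chaining upward from t: directly above it, s, m, w, h, u, r; then q, n, k, p, v; then g; then x.
That covers every other element, and nothing is given below t, so t is the minimum.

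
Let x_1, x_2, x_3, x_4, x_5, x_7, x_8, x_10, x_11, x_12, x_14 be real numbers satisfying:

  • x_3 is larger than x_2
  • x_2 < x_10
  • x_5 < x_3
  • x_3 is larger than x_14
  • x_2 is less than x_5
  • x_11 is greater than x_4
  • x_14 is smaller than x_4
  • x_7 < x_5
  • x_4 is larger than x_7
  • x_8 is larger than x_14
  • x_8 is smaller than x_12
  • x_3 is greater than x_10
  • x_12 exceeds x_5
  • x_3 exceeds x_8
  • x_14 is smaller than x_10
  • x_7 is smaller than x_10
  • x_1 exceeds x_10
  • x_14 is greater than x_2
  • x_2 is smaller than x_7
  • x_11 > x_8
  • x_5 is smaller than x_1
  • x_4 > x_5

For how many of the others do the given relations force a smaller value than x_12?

Directly below x_12: x_5, x_8.
One step further: x_2, x_14, x_7 (5 so far).
Nothing else is reachable below x_12; 5 in all.

5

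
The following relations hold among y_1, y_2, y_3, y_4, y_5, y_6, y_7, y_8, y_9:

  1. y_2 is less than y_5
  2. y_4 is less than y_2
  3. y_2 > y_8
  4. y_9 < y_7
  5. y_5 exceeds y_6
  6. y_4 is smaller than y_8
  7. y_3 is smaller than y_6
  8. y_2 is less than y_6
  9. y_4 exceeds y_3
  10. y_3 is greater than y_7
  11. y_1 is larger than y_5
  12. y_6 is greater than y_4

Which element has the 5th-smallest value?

Piecing the relations together gives one ordering: y_9 < y_7 < y_3 < y_4 < y_8 < y_2 < y_6 < y_5 < y_1.
The 5th smallest is y_8.

y_8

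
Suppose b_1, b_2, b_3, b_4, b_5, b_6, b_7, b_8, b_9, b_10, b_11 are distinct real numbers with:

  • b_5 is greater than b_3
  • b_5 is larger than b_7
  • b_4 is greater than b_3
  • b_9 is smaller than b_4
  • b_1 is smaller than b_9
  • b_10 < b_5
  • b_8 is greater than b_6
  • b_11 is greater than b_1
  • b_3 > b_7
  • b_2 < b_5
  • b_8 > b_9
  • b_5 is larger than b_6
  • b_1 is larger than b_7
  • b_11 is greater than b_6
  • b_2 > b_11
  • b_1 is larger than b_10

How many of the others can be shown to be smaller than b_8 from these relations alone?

From b_8 the given relations immediately reach b_6, b_9.
From those, b_1 — 3 in total.
From those, b_7, b_10 — 5 in total.
No other element is forced below b_8 by the given relations, so the count is 5.

5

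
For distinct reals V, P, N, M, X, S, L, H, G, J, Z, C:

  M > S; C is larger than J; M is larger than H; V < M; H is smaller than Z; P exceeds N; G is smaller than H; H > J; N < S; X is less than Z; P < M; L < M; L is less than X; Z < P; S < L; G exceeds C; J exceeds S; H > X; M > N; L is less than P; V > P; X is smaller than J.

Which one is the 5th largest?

Chaining the given pairs: N < S < L < X < J < C < G < H < Z < P < V < M.
The 5th largest is H.

H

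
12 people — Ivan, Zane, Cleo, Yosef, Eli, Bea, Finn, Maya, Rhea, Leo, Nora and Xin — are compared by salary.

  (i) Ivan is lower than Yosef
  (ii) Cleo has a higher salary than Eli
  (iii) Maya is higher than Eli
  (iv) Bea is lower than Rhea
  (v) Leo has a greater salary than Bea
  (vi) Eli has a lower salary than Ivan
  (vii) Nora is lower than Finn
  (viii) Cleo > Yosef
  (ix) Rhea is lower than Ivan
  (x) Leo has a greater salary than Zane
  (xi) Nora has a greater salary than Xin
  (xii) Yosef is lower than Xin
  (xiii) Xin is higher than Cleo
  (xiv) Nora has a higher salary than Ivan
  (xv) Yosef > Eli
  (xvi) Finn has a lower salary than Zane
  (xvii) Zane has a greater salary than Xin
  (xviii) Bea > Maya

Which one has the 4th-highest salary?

Chaining the given pairs: Eli < Maya < Bea < Rhea < Ivan < Yosef < Cleo < Xin < Nora < Finn < Zane < Leo.
The 4th largest is Nora.

Nora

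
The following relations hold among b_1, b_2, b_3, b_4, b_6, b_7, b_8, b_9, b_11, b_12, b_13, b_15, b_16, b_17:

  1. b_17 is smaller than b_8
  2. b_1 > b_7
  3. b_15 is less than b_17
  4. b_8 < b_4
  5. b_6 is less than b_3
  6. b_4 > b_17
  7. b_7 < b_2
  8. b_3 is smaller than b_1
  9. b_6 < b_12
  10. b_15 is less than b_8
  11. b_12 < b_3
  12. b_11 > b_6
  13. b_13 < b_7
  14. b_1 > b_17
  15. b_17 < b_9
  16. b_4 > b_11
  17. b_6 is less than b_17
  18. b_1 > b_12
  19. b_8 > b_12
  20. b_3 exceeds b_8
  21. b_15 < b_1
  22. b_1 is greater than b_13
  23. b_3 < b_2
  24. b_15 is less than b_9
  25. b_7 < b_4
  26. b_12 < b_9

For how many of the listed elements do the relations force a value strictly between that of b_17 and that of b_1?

Chaining upward from b_17 reaches: b_8, b_3, b_4, b_9, b_2.
Chaining downward from b_1 reaches: b_15, b_6, b_13, b_7, b_12, b_8, b_3.
Strictly between b_17 and b_1 are those in both lists: b_8, b_3 — 2 elements.

2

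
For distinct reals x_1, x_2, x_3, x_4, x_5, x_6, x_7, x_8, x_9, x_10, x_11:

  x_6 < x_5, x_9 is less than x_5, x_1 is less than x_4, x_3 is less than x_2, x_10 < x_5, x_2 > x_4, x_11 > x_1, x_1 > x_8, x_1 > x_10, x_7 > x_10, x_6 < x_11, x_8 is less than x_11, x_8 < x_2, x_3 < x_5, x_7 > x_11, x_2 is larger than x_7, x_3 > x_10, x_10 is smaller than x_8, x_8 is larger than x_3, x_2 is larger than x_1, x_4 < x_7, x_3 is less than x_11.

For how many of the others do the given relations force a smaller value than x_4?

4

The elements the relations force below x_4 are x_10, x_3, x_8, x_1 — no chain reaches any other.
That is 4.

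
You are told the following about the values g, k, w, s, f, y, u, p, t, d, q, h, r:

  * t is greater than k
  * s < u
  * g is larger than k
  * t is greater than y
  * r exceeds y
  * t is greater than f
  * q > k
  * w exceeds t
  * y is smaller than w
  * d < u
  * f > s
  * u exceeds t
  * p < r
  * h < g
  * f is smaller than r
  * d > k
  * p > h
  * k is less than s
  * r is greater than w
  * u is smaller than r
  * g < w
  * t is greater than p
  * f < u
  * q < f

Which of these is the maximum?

r

Chaining downward from r: directly below it, y, p, f, u, w; then h, q, s, d, g, t; then k.
That covers every other element, and nothing is given above r, so r is the maximum.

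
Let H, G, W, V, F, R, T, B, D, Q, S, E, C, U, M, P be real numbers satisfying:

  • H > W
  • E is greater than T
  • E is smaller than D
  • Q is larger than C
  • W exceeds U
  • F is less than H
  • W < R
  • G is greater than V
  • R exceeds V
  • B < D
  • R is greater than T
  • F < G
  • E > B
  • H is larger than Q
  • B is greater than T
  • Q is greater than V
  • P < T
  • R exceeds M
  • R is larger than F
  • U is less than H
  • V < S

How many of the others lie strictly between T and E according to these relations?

1

Chaining upward from T reaches: B, D, R.
Chaining downward from E reaches: P, B.
Strictly between T and E are those in both lists: B — 1 element.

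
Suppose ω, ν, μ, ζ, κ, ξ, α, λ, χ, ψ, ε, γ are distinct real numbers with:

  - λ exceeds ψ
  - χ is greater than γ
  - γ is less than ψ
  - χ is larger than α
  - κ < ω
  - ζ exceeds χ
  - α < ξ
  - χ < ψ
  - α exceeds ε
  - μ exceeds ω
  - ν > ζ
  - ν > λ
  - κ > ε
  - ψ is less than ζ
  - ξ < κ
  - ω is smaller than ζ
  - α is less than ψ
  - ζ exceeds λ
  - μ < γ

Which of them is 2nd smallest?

Chaining the given pairs: ε < α < ξ < κ < ω < μ < γ < χ < ψ < λ < ζ < ν.
Counting 2 from the smallest end gives α.

α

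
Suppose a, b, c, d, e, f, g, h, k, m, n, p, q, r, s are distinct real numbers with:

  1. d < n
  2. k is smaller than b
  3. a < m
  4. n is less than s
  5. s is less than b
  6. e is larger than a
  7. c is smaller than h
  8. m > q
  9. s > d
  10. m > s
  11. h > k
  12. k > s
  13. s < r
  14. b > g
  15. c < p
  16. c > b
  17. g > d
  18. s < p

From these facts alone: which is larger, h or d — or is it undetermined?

h

Following the relations from d: d < s < k < b < c < h.
So h is larger.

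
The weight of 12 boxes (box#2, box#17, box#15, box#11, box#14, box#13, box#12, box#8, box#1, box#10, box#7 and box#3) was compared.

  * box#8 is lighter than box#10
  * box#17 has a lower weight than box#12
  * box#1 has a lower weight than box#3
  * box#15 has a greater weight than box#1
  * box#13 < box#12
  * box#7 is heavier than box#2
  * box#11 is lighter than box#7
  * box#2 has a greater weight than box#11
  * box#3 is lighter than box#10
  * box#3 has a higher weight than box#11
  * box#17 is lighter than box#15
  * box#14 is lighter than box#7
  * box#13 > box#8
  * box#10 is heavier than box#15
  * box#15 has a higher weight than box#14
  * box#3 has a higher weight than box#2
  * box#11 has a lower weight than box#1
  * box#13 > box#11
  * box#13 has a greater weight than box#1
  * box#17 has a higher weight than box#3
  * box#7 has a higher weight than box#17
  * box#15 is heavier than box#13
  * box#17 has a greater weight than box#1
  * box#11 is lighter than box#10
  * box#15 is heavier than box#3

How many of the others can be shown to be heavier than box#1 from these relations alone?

Directly above box#1: box#13, box#3, box#17, box#15.
One step further: box#7, box#12, box#10 (7 so far).
Nothing else is reachable above box#1; 7 in all.

7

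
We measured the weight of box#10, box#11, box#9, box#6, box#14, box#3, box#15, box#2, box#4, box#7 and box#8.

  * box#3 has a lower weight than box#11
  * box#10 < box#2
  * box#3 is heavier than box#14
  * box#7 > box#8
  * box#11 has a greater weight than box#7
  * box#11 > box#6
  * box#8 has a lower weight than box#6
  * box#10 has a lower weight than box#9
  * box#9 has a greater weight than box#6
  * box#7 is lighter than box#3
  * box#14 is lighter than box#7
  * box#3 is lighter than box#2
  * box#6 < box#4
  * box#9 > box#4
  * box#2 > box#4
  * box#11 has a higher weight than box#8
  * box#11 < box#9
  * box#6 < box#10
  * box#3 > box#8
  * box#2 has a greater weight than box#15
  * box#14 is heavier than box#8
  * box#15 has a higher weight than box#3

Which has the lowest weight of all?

box#8

box#6 is not least since box#8 < box#6; box#4 is not least since box#6 < box#4; box#14 is not least since box#8 < box#14; box#7 is not least since box#14 < box#7; box#3 is not least since box#8 < box#3; box#11 is not least since box#7 < box#11; box#10 is not least since box#6 < box#10; box#15 is not least since box#3 < box#15; box#9 is not least since box#6 < box#9; box#2 is not least since box#3 < box#2.
Only box#8 has nothing below it, so box#8 is the lowest weight.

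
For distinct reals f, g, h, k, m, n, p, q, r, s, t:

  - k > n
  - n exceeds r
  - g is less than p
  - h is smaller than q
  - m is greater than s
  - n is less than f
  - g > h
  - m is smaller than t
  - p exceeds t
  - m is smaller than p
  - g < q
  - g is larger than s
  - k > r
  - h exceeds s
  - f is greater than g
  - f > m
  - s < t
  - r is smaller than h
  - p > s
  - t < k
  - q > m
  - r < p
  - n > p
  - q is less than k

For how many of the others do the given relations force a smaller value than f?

The elements the relations force below f are s, r, m, h, g, t, p, n — no chain reaches any other.
That is 8.

8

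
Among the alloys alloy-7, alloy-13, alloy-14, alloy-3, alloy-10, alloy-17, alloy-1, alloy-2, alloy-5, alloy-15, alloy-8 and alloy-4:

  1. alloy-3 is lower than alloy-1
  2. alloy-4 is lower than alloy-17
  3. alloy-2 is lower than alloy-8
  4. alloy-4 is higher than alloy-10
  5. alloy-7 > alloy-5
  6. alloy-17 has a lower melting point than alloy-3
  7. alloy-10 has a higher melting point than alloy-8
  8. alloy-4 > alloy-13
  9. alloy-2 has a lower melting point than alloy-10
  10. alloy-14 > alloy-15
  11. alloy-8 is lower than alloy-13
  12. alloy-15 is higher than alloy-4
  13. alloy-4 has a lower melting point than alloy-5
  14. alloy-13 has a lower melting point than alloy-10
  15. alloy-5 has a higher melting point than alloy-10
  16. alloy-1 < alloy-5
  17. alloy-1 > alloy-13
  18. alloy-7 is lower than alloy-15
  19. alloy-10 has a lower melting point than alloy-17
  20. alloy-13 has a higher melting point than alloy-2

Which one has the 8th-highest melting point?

alloy-4

The consecutive relations fix a unique order: alloy-2 < alloy-8 < alloy-13 < alloy-10 < alloy-4 < alloy-17 < alloy-3 < alloy-1 < alloy-5 < alloy-7 < alloy-15 < alloy-14.
The 8th largest is alloy-4.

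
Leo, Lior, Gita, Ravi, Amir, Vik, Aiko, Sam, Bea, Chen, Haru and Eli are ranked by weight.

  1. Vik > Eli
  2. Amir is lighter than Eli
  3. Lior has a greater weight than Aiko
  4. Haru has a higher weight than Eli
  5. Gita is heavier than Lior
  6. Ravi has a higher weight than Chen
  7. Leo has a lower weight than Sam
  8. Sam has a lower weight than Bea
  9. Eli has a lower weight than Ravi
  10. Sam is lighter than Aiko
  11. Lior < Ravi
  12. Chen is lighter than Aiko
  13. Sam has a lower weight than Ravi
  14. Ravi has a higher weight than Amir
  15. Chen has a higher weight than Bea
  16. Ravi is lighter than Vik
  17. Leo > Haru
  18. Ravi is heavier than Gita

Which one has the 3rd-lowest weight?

Piecing the relations together gives one ordering: Amir < Eli < Haru < Leo < Sam < Bea < Chen < Aiko < Lior < Gita < Ravi < Vik.
Counting 3 from the smallest end gives Haru.

Haru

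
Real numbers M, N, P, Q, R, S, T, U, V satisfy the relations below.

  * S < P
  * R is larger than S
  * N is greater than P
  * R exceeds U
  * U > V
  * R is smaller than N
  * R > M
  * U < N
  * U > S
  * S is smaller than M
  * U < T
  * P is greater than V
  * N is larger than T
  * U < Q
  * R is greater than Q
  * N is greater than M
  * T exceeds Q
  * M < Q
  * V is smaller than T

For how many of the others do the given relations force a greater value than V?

6

From V the given relations immediately reach P, U, T.
From those, Q, R, N — 6 in total.
No other element is forced above V by the given relations, so the count is 6.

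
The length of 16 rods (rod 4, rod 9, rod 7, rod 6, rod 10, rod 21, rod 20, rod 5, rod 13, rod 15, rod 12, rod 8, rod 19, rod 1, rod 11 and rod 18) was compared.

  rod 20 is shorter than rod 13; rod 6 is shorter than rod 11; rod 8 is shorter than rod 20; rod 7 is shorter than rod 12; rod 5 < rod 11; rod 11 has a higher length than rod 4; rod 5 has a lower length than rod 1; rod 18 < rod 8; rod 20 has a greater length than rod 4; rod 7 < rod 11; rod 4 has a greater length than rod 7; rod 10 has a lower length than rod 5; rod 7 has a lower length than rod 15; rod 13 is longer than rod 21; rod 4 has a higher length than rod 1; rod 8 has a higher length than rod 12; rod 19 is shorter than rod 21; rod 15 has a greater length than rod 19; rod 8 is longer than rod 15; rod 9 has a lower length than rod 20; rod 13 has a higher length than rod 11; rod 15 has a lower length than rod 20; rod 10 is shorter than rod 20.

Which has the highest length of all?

rod 18 is not greatest since rod 18 < rod 8; rod 6 is not greatest since rod 6 < rod 11; rod 19 is not greatest since rod 19 < rod 15; rod 7 is not greatest since rod 7 < rod 12; rod 12 is not greatest since rod 12 < rod 8; rod 15 is not greatest since rod 15 < rod 8; rod 10 is not greatest since rod 10 < rod 5; rod 8 is not greatest since rod 8 < rod 20; rod 5 is not greatest since rod 5 < rod 1; rod 21 is not greatest since rod 21 < rod 13; rod 1 is not greatest since rod 1 < rod 4; rod 9 is not greatest since rod 9 < rod 20; rod 4 is not greatest since rod 4 < rod 11; rod 11 is not greatest since rod 11 < rod 13; rod 20 is not greatest since rod 20 < rod 13.
Only rod 13 has nothing above it, so rod 13 is the highest length.

rod 13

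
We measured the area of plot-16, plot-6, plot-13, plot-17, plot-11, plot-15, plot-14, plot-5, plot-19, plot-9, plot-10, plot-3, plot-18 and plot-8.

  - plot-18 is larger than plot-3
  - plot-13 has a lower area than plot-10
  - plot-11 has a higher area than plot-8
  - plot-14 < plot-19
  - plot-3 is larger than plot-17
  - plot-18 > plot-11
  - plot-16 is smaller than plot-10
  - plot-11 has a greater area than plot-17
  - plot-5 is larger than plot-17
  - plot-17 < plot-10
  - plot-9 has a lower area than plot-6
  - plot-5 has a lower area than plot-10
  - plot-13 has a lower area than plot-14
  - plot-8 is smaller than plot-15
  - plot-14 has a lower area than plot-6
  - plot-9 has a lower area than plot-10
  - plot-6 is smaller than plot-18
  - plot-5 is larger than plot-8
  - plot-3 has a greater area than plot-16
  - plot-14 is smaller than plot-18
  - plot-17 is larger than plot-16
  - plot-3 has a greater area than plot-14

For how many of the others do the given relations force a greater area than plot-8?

5

Directly above plot-8: plot-11, plot-5, plot-15.
One step further: plot-10, plot-18 (5 so far).
No other element is forced above plot-8 by the given relations, so the count is 5.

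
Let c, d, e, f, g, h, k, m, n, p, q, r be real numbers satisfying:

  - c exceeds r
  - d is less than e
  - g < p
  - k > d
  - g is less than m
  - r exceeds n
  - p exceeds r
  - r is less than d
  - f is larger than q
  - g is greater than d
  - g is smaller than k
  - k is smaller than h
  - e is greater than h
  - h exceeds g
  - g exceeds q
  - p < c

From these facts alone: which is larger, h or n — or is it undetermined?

h

n < r and r < d give n < d.
With d < g: n < r < d < g.
Then g < h extends the chain to h.
So h is larger.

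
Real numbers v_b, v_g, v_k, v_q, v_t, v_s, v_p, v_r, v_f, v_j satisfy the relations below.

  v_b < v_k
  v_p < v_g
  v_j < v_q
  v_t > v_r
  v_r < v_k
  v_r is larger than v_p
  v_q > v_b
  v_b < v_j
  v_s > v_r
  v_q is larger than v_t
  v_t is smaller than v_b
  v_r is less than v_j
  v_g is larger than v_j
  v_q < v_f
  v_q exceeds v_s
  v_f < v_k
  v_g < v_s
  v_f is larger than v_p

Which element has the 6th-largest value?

The consecutive relations fix a unique order: v_p < v_r < v_t < v_b < v_j < v_g < v_s < v_q < v_f < v_k.
Counting 6 from the largest end gives v_j.

v_j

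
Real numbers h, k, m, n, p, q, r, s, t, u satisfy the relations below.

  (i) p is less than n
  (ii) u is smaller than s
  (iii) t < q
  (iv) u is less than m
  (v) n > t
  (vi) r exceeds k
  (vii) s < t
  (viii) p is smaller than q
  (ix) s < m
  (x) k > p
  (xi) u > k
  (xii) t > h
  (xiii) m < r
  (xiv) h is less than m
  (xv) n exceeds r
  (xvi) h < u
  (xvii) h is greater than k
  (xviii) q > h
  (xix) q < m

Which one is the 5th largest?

The consecutive relations fix a unique order: p < k < h < u < s < t < q < m < r < n.
The 5th largest is t.

t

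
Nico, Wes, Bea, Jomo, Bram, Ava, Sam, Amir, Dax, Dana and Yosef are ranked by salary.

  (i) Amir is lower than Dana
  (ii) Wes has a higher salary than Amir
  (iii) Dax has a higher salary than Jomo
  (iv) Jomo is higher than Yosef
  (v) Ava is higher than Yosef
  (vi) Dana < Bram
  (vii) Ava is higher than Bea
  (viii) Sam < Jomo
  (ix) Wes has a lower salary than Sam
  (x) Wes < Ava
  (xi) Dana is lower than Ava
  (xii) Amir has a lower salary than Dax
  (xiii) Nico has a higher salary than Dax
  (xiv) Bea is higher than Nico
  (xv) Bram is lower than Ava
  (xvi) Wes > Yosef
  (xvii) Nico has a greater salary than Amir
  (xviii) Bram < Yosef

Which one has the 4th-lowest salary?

Piecing the relations together gives one ordering: Amir < Dana < Bram < Yosef < Wes < Sam < Jomo < Dax < Nico < Bea < Ava.
Counting 4 from the smallest end gives Yosef.

Yosef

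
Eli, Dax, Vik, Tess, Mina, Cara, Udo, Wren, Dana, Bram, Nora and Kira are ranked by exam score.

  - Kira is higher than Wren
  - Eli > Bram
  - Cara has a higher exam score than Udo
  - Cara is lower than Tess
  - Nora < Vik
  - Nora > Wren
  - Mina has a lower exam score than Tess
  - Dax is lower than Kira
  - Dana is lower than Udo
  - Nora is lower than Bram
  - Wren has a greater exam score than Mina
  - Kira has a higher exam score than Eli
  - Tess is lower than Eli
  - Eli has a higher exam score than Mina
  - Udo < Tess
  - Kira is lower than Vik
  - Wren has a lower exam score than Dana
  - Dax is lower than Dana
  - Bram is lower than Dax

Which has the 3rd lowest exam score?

Nora

Piecing the relations together gives one ordering: Mina < Wren < Nora < Bram < Dax < Dana < Udo < Cara < Tess < Eli < Kira < Vik.
Counting 3 from the smallest end gives Nora.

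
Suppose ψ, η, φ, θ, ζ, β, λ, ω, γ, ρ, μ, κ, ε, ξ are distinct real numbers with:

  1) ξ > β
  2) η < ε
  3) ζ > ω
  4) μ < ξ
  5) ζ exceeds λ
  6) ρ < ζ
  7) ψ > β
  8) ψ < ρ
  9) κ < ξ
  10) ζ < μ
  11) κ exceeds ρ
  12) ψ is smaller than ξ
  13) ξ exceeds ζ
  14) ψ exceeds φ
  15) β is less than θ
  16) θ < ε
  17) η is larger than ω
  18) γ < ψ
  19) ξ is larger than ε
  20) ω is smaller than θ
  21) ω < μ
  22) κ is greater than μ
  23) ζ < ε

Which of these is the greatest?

ξ

Chaining downward from ξ: directly below it, β, ψ, ζ, ε, μ, κ; then γ, ω, φ, θ, λ, ρ, η.
That covers every other element, and nothing is given above ξ, so ξ is the greatest.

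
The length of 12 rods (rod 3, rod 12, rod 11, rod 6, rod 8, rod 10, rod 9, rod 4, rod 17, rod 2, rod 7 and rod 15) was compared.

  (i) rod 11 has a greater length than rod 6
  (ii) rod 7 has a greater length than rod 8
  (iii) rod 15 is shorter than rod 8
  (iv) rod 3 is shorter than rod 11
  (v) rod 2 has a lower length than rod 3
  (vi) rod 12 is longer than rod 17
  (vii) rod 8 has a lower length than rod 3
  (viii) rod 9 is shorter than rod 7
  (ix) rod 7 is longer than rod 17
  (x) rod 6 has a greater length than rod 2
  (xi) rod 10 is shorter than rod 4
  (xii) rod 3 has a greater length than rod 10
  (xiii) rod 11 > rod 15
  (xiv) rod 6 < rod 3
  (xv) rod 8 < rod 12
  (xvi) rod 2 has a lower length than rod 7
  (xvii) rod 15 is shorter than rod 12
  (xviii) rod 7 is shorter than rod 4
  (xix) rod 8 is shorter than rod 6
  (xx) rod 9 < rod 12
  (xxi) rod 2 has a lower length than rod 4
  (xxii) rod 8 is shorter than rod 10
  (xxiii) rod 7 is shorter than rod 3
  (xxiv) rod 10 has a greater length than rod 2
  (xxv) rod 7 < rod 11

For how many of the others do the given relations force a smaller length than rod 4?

Directly below rod 4: rod 2, rod 10, rod 7.
One step further: rod 9, rod 17, rod 8 (6 so far).
One step further: rod 15 (7 so far).
No other element is forced below rod 4 by the given relations, so the count is 7.

7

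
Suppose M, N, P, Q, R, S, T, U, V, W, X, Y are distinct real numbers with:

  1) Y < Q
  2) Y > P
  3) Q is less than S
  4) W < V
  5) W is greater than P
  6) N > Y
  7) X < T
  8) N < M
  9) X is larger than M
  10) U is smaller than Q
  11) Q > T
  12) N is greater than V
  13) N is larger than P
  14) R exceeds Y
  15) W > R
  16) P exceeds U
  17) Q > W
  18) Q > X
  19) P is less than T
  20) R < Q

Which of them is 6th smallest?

Piecing the relations together gives one ordering: U < P < Y < R < W < V < N < M < X < T < Q < S.
The 6th smallest is V.

V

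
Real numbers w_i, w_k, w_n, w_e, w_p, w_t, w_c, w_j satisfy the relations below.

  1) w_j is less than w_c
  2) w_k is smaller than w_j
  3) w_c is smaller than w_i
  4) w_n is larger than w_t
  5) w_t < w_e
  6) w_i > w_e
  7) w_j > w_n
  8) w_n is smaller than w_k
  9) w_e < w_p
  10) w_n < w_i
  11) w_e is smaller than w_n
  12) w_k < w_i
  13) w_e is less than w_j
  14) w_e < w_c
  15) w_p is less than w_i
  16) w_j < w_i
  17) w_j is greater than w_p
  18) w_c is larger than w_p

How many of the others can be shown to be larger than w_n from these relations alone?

The elements the relations force above w_n are w_k, w_j, w_c, w_i — no chain reaches any other.
That is 4.

4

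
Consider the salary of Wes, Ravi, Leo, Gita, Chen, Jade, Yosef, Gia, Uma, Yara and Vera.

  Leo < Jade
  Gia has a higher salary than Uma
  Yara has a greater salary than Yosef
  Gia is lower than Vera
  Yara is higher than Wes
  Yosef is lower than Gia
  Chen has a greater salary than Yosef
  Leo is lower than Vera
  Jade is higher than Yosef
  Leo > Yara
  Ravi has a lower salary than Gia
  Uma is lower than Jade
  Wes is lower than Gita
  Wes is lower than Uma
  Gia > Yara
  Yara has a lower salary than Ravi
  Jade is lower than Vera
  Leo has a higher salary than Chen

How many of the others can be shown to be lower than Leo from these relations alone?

4

From Leo the given relations immediately reach Yara, Chen.
From those, Yosef, Wes — 4 in total.
Nothing else is reachable below Leo; 4 in all.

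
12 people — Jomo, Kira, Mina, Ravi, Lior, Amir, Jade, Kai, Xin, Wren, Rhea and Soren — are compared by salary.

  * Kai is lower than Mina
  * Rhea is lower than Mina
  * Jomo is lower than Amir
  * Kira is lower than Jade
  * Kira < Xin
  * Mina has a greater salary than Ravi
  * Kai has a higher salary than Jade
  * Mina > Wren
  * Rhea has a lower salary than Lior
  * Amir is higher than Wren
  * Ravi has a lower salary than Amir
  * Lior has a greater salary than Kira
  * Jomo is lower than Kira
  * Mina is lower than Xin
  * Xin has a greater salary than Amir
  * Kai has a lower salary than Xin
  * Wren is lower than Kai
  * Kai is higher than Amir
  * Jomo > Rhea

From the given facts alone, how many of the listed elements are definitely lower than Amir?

4

Directly below Amir: Jomo, Ravi, Wren.
One step further: Rhea (4 so far).
No other element is forced below Amir by the given relations, so the count is 4.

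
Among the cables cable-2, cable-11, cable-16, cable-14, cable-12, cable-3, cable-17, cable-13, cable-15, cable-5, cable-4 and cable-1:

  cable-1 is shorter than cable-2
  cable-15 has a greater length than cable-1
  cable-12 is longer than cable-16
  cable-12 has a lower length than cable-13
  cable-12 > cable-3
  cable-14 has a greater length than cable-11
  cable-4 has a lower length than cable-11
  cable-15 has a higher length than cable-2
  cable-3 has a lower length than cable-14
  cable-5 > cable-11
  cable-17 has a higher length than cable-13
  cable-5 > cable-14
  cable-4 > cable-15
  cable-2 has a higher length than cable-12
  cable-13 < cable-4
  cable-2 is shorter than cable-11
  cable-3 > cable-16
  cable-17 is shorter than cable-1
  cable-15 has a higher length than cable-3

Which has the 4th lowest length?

cable-13

Piecing the relations together gives one ordering: cable-16 < cable-3 < cable-12 < cable-13 < cable-17 < cable-1 < cable-2 < cable-15 < cable-4 < cable-11 < cable-14 < cable-5.
Counting 4 from the smallest end gives cable-13.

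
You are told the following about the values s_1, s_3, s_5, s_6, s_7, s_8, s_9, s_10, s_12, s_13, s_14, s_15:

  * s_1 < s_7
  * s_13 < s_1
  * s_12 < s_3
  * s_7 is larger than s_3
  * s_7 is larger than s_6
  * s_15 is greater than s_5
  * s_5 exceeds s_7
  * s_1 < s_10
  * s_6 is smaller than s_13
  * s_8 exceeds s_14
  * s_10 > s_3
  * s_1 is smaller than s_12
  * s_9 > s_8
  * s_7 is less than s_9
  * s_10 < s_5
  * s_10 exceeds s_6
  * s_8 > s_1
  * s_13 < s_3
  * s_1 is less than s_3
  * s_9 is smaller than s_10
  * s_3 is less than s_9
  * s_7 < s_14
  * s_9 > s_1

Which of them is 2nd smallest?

The consecutive relations fix a unique order: s_6 < s_13 < s_1 < s_12 < s_3 < s_7 < s_14 < s_8 < s_9 < s_10 < s_5 < s_15.
Counting 2 from the smallest end gives s_13.

s_13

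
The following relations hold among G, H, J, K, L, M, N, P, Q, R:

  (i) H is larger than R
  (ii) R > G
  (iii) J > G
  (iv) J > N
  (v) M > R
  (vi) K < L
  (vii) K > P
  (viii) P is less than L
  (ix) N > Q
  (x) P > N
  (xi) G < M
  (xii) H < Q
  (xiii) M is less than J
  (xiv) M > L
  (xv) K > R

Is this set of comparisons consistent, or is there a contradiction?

The single ordering G < R < H < Q < N < P < K < L < M < J satisfies every listed relation, so no contradiction arises.

consistent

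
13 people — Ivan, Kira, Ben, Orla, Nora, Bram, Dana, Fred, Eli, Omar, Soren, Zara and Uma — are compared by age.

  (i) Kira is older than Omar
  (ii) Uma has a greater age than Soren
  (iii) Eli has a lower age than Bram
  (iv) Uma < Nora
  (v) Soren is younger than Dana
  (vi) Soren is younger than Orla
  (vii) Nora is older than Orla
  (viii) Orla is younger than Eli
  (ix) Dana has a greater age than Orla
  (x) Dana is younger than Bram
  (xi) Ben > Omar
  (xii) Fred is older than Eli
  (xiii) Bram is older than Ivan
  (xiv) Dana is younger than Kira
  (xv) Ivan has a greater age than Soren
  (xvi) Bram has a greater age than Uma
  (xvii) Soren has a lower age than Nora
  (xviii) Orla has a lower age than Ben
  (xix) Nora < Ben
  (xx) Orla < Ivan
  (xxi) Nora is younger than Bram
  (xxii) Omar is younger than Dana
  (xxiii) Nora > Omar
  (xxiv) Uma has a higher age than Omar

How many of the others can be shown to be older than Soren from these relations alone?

10

The elements the relations force above Soren are Orla, Uma, Ivan, Dana, Eli, Kira, Nora, Ben, Fred, Bram — no chain reaches any other.
That is 10.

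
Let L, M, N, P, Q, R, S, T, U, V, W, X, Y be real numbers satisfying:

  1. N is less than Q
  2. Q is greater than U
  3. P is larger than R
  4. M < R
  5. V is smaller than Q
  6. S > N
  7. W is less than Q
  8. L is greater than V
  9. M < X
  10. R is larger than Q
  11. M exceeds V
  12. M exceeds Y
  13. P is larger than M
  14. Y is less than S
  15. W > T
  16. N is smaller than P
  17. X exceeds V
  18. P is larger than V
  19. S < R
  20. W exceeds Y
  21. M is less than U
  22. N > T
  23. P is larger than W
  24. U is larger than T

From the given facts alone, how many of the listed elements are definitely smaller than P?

10

From P the given relations immediately reach N, W, V, M, R.
From those, T, Y, S, Q — 9 in total.
From those, U — 10 in total.
No other element is forced below P by the given relations, so the count is 10.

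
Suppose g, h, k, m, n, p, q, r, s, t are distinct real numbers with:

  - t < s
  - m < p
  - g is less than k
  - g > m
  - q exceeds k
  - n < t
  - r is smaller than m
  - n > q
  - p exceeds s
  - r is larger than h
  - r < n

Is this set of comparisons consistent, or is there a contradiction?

consistent

Every relation is compatible with h < r < m < g < k < q < n < t < s < p; the set is consistent.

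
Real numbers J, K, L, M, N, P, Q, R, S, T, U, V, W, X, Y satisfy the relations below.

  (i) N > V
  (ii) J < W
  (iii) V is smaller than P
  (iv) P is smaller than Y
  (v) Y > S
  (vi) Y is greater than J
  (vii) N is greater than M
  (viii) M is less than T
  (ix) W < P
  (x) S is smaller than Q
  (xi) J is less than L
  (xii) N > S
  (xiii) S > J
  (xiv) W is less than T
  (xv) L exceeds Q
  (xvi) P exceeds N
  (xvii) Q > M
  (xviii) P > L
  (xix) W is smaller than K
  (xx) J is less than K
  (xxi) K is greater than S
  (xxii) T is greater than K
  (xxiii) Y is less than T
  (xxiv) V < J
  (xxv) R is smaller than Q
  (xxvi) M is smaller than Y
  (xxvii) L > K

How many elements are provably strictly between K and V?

3

The relations place V below K. An element lies strictly between them when it is forced above V and also forced below K.
Above V: {J, S, N, W, Q, L, P, Y, T}. Below K: {J, S, W}.
Intersection: {J, S, W} — 3.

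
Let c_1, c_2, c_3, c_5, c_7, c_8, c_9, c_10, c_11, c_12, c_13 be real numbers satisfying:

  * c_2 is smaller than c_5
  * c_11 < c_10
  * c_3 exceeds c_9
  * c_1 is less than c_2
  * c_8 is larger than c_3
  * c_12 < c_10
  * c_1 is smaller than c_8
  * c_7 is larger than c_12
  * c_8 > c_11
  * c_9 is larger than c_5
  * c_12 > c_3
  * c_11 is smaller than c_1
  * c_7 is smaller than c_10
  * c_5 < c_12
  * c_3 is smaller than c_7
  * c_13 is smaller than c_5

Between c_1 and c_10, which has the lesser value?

c_1

Following the relations from c_1: c_1 < c_2 < c_5 < c_9 < c_3 < c_12 < c_7 < c_10.
So c_1 < c_10; c_1 is the smaller of the two.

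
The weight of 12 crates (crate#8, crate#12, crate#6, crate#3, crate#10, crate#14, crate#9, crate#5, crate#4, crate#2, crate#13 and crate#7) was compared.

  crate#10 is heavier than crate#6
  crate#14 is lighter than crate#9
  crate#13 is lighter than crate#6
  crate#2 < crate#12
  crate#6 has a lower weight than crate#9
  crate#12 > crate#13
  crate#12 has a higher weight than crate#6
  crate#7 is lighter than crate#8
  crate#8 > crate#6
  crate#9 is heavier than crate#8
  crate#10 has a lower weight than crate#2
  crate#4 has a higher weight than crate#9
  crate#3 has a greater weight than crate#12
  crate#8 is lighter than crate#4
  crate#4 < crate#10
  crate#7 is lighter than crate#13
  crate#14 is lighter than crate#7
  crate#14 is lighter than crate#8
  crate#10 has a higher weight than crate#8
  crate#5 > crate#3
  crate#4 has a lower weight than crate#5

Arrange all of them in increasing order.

Nothing is placed below crate#14, so it is least; from there crate#14 < crate#7; crate#7 < crate#13; crate#13 < crate#6; crate#6 < crate#8; crate#8 < crate#9; crate#9 < crate#4; crate#4 < crate#10; crate#10 < crate#2; crate#2 < crate#12; crate#12 < crate#3; crate#3 < crate#5, each given directly.

crate#14 < crate#7 < crate#13 < crate#6 < crate#8 < crate#9 < crate#4 < crate#10 < crate#2 < crate#12 < crate#3 < crate#5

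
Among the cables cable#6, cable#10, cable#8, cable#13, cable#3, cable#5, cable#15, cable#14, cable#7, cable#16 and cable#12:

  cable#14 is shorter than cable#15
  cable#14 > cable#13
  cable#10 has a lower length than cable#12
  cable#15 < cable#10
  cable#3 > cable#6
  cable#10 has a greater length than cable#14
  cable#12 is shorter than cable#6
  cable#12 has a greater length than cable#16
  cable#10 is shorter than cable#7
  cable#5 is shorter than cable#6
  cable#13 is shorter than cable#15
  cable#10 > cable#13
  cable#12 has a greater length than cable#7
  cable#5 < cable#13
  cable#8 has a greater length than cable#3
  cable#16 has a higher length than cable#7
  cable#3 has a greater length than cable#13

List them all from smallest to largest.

Each adjacent pair is fixed by a given relation: cable#5 < cable#13; cable#13 < cable#14; cable#14 < cable#15; cable#15 < cable#10; cable#10 < cable#7; cable#7 < cable#16; cable#16 < cable#12; cable#12 < cable#6; cable#6 < cable#3; cable#3 < cable#8. Chaining them end to end gives the full order.

cable#5 < cable#13 < cable#14 < cable#15 < cable#10 < cable#7 < cable#16 < cable#12 < cable#6 < cable#3 < cable#8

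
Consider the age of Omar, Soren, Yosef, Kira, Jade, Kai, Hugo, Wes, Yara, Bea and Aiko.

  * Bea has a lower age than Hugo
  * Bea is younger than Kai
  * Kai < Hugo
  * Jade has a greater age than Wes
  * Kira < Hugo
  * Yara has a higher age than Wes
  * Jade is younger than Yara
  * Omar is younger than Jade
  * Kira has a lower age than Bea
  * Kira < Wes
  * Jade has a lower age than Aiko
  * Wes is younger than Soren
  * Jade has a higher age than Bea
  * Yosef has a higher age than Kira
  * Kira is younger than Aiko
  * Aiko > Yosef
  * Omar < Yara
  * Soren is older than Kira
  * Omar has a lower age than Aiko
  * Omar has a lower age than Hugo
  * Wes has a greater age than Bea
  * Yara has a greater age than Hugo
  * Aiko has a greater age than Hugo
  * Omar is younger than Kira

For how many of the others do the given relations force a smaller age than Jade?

Directly below Jade: Omar, Bea, Wes.
One step further: Kira (4 so far).
Nothing else is reachable below Jade; 4 in all.

4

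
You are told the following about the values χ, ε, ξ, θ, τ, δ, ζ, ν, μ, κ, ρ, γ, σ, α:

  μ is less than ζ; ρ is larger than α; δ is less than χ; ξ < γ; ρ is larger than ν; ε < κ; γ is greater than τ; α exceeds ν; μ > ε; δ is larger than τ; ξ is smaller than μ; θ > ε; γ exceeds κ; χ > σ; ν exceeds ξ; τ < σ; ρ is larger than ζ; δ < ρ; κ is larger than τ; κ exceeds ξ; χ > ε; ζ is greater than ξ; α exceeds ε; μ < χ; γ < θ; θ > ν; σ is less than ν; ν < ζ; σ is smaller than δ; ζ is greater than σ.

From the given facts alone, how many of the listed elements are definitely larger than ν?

From ν the given relations immediately reach ζ, α, θ, ρ.
Nothing else is reachable above ν; 4 in all.

4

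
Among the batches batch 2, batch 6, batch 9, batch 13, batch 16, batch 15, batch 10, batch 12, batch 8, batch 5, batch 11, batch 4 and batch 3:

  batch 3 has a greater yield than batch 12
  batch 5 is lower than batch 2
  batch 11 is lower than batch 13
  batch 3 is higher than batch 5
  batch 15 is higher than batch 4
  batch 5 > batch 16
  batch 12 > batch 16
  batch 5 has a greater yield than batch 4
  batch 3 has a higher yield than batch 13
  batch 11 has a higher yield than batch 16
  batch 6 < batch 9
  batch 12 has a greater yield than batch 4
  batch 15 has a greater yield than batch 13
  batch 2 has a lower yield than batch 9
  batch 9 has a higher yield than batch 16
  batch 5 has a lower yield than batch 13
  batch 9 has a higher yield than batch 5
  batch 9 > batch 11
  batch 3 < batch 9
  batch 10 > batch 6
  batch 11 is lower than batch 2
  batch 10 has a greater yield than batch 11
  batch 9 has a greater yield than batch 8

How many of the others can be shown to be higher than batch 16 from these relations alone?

9

From batch 16 the given relations immediately reach batch 11, batch 12, batch 5, batch 9.
From those, batch 2, batch 13, batch 10, batch 3 — 8 in total.
From those, batch 15 — 9 in total.
Nothing else is reachable above batch 16; 9 in all.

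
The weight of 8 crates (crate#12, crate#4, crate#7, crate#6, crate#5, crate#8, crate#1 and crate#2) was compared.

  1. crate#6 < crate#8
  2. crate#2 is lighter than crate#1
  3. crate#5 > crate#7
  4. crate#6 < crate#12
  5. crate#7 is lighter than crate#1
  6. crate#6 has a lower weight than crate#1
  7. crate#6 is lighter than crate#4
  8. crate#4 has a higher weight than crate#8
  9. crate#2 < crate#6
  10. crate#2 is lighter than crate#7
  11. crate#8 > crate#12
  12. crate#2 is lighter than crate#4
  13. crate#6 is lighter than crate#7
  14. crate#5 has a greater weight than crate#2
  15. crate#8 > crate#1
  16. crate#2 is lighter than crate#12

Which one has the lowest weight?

Chaining upward from crate#2: directly above it, crate#6, crate#7, crate#12, crate#1, crate#5, crate#4; then crate#8.
That covers every other element, and nothing is given below crate#2, so crate#2 is the lowest weight.

crate#2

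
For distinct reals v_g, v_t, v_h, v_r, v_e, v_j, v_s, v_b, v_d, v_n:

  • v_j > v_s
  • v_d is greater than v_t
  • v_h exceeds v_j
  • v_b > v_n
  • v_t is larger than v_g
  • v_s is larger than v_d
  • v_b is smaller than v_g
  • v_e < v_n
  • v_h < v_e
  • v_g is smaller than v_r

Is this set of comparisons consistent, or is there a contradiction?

inconsistent

Chaining the given relations yields v_t < v_d < v_s < v_j < v_h < v_e < v_n < v_b < v_g, so v_t < v_g. But one relation states v_g < v_t. These cannot both hold.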